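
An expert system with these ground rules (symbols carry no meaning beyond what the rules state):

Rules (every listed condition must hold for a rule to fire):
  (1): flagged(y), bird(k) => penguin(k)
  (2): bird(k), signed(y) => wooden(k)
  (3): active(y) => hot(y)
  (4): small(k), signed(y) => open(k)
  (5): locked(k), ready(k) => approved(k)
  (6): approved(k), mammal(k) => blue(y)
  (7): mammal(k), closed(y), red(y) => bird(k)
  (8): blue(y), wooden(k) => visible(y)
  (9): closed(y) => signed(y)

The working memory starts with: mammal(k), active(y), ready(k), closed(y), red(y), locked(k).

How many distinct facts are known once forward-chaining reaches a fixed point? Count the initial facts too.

13

Round 1 fires (3), (5), (7), (9), giving hot(y), approved(k), bird(k), signed(y).
Round 2 fires (2), (6), giving wooden(k), blue(y).
Round 3 fires (8), giving visible(y).
Closure: {active(y), approved(k), bird(k), blue(y), closed(y), hot(y), locked(k), mammal(k), ready(k), red(y), signed(y), visible(y), wooden(k)} — 13 facts.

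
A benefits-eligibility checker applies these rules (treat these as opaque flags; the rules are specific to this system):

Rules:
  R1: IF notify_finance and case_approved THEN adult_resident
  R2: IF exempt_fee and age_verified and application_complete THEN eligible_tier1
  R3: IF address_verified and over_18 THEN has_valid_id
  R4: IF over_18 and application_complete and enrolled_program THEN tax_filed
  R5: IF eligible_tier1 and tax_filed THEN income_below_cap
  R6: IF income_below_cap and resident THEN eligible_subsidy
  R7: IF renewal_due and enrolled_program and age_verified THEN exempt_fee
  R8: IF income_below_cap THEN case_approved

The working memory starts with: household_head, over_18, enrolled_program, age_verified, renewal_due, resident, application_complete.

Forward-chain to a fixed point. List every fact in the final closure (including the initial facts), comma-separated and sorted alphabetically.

age_verified, application_complete, case_approved, eligible_subsidy, eligible_tier1, enrolled_program, exempt_fee, household_head, income_below_cap, over_18, renewal_due, resident, tax_filed

Round 1 — R4, R7, derive tax_filed, exempt_fee.
Round 2 — R2, derive eligible_tier1.
Round 3 — R5, derive income_below_cap.
Round 4 — R6, R8, derive eligible_subsidy, case_approved.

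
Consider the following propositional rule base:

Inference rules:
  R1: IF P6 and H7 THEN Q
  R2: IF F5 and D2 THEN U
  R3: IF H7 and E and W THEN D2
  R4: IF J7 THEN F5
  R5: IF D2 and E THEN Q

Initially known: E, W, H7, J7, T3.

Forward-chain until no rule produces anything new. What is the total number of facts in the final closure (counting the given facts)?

9

Round 1: R3 [IF H7 and E and W THEN D2]; R4 [IF J7 THEN F5]. New: D2, F5.
Round 2: R2 [IF F5 and D2 THEN U]; R5 [IF D2 and E THEN Q]. New: U, Q.
Closure: {D2, E, F5, H7, J7, Q, T3, U, W} — 9 facts.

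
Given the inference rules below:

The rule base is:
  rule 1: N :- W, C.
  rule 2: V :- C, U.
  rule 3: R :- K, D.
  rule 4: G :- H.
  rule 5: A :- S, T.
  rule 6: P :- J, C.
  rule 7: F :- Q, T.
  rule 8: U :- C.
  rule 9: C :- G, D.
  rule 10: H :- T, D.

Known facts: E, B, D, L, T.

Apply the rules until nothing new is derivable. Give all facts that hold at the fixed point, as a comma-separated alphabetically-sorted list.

Round 1 — rule 10, derive H.
Round 2 — rule 4, derive G.
Round 3 — rule 9, derive C.
Round 4 — rule 8, derive U.
Round 5 — rule 2, derive V.

B, C, D, E, G, H, L, T, U, V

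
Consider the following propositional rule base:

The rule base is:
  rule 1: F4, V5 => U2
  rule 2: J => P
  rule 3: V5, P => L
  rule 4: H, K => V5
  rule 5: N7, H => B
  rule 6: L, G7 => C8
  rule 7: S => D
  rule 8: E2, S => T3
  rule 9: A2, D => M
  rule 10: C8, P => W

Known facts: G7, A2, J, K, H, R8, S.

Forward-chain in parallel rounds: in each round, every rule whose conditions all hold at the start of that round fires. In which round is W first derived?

4

Round 1: rule 2 [J => P]; rule 4 [H, K => V5]; rule 7 [S => D]. Adds P, V5, D.
Round 2: rule 3 [V5, P => L]; rule 9 [A2, D => M]. Adds L, M.
Round 3: rule 6 [L, G7 => C8]. Adds C8.
Round 4: rule 10 [C8, P => W]. Adds W.
W first appears in round 4.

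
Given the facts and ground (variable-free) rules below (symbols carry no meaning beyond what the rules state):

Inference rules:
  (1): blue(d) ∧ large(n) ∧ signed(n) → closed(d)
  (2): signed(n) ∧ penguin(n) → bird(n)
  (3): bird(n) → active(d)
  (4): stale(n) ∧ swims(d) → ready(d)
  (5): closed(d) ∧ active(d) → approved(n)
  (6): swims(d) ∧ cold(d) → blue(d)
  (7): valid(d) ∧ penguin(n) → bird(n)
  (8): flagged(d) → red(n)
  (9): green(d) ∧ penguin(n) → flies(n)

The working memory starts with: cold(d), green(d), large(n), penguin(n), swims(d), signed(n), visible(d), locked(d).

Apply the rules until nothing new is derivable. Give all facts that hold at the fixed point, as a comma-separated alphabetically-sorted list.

active(d), approved(n), bird(n), blue(d), closed(d), cold(d), flies(n), green(d), large(n), locked(d), penguin(n), signed(n), swims(d), visible(d)

Round 1 fires (2), (6), (9), giving bird(n), blue(d), flies(n).
Round 2 fires (1), (3), giving closed(d), active(d).
Round 3 fires (5), giving approved(n).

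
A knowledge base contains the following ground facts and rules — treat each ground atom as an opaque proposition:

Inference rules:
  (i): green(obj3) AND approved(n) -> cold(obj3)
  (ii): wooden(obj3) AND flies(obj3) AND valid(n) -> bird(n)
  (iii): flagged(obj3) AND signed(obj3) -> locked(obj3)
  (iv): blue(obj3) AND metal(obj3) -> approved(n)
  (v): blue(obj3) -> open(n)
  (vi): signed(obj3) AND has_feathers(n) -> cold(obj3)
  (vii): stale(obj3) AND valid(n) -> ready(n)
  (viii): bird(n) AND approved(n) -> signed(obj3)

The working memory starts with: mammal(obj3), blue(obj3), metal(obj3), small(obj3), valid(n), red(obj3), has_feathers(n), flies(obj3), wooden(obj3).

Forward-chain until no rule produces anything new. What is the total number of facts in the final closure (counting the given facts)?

14

Round 1: (ii) [wooden(obj3) AND flies(obj3) AND valid(n) -> bird(n)]; (iv) [blue(obj3) AND metal(obj3) -> approved(n)]; (v) [blue(obj3) -> open(n)]. New: bird(n), approved(n), open(n).
Round 2: (viii) [bird(n) AND approved(n) -> signed(obj3)]. New: signed(obj3).
Round 3: (vi) [signed(obj3) AND has_feathers(n) -> cold(obj3)]. New: cold(obj3).
Closure: {approved(n), bird(n), blue(obj3), cold(obj3), flies(obj3), has_feathers(n), mammal(obj3), metal(obj3), open(n), red(obj3), signed(obj3), small(obj3), valid(n), wooden(obj3)} — 14 facts.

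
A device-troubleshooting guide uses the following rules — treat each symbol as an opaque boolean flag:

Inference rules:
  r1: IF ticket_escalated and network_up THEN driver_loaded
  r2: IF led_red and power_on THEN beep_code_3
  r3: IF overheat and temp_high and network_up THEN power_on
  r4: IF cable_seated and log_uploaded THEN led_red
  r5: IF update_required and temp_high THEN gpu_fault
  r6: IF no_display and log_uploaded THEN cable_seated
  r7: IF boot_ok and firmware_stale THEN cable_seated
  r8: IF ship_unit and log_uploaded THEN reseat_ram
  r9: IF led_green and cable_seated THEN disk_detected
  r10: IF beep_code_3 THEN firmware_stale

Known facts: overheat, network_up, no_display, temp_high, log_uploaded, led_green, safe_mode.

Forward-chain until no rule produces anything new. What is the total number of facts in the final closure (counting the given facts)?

13

Round 1: r3 [IF overheat and temp_high and network_up THEN power_on]; r6 [IF no_display and log_uploaded THEN cable_seated]. New: power_on, cable_seated.
Round 2: r4 [IF cable_seated and log_uploaded THEN led_red]; r9 [IF led_green and cable_seated THEN disk_detected]. New: led_red, disk_detected.
Round 3: r2 [IF led_red and power_on THEN beep_code_3]. New: beep_code_3.
Round 4: r10 [IF beep_code_3 THEN firmware_stale]. New: firmware_stale.
Closure: {beep_code_3, cable_seated, disk_detected, firmware_stale, led_green, led_red, log_uploaded, network_up, no_display, overheat, power_on, safe_mode, temp_high} — 13 facts.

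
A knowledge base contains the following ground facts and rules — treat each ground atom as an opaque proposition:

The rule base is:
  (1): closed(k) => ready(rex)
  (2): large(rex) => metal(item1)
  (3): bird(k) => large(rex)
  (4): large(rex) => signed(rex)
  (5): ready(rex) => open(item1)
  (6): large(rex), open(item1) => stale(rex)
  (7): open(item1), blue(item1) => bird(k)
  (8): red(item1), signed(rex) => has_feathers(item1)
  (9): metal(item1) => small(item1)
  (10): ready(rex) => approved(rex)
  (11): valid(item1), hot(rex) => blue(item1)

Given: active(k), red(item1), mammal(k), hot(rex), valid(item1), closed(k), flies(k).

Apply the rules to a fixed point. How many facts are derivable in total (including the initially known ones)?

Round 1: (1) [closed(k) => ready(rex)]; (11) [valid(item1), hot(rex) => blue(item1)]. Adds ready(rex), blue(item1).
Round 2: (5) [ready(rex) => open(item1)]; (10) [ready(rex) => approved(rex)]. Adds open(item1), approved(rex).
Round 3: (7) [open(item1), blue(item1) => bird(k)]. Adds bird(k).
Round 4: (3) [bird(k) => large(rex)]. Adds large(rex).
Round 5: (2) [large(rex) => metal(item1)]; (4) [large(rex) => signed(rex)]; (6) [large(rex), open(item1) => stale(rex)]. Adds metal(item1), signed(rex), stale(rex).
Round 6: (8) [red(item1), signed(rex) => has_feathers(item1)]; (9) [metal(item1) => small(item1)]. Adds has_feathers(item1), small(item1).
Closure: {active(k), approved(rex), bird(k), blue(item1), closed(k), flies(k), has_feathers(item1), hot(rex), large(rex), mammal(k), metal(item1), open(item1), ready(rex), red(item1), signed(rex), small(item1), stale(rex), valid(item1)} — 18 facts.

18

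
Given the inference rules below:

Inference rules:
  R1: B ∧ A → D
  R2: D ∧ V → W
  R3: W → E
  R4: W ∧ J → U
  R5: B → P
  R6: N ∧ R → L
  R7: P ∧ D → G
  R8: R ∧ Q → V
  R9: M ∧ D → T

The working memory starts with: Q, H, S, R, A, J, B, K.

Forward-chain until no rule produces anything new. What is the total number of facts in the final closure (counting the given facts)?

15

[1] R1 [B ∧ A → D]; R5 [B → P]; R8 [R ∧ Q → V]. ⇒ new: D, P, V.
[2] R2 [D ∧ V → W]; R7 [P ∧ D → G]. ⇒ new: W, G.
[3] R3 [W → E]; R4 [W ∧ J → U]. ⇒ new: E, U.
Closure: {A, B, D, E, G, H, J, K, P, Q, R, S, U, V, W} — 15 facts.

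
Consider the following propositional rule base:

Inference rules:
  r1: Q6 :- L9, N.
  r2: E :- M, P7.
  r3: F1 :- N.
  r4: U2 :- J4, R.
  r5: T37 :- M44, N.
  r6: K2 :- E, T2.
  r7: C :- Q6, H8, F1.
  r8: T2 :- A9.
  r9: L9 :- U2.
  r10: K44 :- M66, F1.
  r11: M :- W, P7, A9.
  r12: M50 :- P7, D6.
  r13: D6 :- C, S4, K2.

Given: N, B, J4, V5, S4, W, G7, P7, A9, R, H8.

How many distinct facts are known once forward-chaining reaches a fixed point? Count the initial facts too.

[1] r3 [F1 :- N.]; r4 [U2 :- J4, R.]; r8 [T2 :- A9.]; r11 [M :- W, P7, A9.]. ⇒ new: F1, U2, T2, M.
[2] r2 [E :- M, P7.]; r9 [L9 :- U2.]. ⇒ new: E, L9.
[3] r1 [Q6 :- L9, N.]; r6 [K2 :- E, T2.]. ⇒ new: Q6, K2.
[4] r7 [C :- Q6, H8, F1.]. ⇒ new: C.
[5] r13 [D6 :- C, S4, K2.]. ⇒ new: D6.
[6] r12 [M50 :- P7, D6.]. ⇒ new: M50.
Closure: {A9, B, C, D6, E, F1, G7, H8, J4, K2, L9, M, M50, N, P7, Q6, R, S4, T2, U2, V5, W} — 22 facts.

22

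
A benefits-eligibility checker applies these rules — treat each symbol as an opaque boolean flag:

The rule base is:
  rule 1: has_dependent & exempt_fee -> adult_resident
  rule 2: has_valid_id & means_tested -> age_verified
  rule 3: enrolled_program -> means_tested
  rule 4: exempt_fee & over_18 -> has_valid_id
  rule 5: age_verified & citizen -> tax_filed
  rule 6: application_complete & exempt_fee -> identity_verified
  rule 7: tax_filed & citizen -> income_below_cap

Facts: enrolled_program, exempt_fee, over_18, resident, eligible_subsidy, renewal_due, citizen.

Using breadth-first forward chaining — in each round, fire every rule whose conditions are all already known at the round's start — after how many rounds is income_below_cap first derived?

Round 1 — rule 3, rule 4, derive means_tested, has_valid_id.
Round 2 — rule 2, derive age_verified.
Round 3 — rule 5, derive tax_filed.
Round 4 — rule 7, derive income_below_cap.
income_below_cap first appears in round 4.

4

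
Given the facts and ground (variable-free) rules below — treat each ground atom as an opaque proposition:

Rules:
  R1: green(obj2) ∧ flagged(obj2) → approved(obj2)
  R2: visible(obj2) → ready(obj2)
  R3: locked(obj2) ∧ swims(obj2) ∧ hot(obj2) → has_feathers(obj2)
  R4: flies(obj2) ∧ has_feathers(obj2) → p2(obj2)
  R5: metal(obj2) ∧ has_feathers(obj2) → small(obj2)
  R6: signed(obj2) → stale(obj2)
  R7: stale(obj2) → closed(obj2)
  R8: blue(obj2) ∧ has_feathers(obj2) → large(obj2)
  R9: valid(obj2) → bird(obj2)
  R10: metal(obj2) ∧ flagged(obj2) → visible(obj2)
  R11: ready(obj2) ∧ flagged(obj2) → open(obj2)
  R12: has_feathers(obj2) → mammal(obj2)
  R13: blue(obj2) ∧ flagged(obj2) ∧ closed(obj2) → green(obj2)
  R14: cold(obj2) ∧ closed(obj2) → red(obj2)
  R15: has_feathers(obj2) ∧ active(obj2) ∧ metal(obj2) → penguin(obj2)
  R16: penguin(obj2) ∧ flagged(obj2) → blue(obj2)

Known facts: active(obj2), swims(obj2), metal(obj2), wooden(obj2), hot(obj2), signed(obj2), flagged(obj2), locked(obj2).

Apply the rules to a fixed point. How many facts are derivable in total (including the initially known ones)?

21

Round 1: R3 [locked(obj2) ∧ swims(obj2) ∧ hot(obj2) → has_feathers(obj2)]; R6 [signed(obj2) → stale(obj2)]; R10 [metal(obj2) ∧ flagged(obj2) → visible(obj2)]. Adds has_feathers(obj2), stale(obj2), visible(obj2).
Round 2: R2 [visible(obj2) → ready(obj2)]; R5 [metal(obj2) ∧ has_feathers(obj2) → small(obj2)]; R7 [stale(obj2) → closed(obj2)]; R12 [has_feathers(obj2) → mammal(obj2)]; R15 [has_feathers(obj2) ∧ active(obj2) ∧ metal(obj2) → penguin(obj2)]. Adds ready(obj2), small(obj2), closed(obj2), mammal(obj2), penguin(obj2).
Round 3: R11 [ready(obj2) ∧ flagged(obj2) → open(obj2)]; R16 [penguin(obj2) ∧ flagged(obj2) → blue(obj2)]. Adds open(obj2), blue(obj2).
Round 4: R8 [blue(obj2) ∧ has_feathers(obj2) → large(obj2)]; R13 [blue(obj2) ∧ flagged(obj2) ∧ closed(obj2) → green(obj2)]. Adds large(obj2), green(obj2).
Round 5: R1 [green(obj2) ∧ flagged(obj2) → approved(obj2)]. Adds approved(obj2).
Closure: {active(obj2), approved(obj2), blue(obj2), closed(obj2), flagged(obj2), green(obj2), has_feathers(obj2), hot(obj2), large(obj2), locked(obj2), mammal(obj2), metal(obj2), open(obj2), penguin(obj2), ready(obj2), signed(obj2), small(obj2), stale(obj2), swims(obj2), visible(obj2), wooden(obj2)} — 21 facts.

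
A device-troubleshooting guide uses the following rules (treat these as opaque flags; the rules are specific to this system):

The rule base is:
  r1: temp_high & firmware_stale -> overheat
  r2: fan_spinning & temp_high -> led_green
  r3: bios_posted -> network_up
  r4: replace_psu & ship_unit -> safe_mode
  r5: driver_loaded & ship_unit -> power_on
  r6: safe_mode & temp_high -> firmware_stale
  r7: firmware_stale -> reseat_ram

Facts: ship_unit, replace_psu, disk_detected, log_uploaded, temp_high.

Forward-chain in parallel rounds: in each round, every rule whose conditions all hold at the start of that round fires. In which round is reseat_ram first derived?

Round 1 — r4, derive safe_mode.
Round 2 — r6, derive firmware_stale.
Round 3 — r1, r7, derive overheat, reseat_ram.
reseat_ram first appears in round 3.

3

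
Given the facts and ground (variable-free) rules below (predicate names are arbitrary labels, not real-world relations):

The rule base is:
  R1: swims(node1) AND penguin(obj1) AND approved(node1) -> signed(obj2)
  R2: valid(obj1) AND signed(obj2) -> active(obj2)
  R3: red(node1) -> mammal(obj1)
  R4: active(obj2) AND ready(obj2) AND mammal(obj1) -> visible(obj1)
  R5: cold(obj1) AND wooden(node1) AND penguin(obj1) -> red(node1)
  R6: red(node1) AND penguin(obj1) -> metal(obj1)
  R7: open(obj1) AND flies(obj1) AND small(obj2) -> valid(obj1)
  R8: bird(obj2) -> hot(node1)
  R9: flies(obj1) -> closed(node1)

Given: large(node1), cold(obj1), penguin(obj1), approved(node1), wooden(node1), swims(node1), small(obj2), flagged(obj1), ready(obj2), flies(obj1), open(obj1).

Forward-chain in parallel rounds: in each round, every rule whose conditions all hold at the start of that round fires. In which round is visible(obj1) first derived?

Round 1 — R1, R5, R7, R9, derive signed(obj2), red(node1), valid(obj1), closed(node1).
Round 2 — R2, R3, R6, derive active(obj2), mammal(obj1), metal(obj1).
Round 3 — R4, derive visible(obj1).
visible(obj1) first appears in round 3.

3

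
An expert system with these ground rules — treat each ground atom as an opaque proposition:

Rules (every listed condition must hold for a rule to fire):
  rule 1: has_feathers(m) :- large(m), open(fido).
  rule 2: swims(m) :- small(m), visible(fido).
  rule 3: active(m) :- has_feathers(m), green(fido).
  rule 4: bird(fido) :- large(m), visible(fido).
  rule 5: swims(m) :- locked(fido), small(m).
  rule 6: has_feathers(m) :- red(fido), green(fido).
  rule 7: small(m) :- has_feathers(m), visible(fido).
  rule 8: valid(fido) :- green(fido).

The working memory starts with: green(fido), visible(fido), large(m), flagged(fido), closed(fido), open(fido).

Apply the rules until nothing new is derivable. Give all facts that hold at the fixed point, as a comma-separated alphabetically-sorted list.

Round 1 fires rule 1, rule 4, rule 8, giving has_feathers(m), bird(fido), valid(fido).
Round 2 fires rule 3, rule 7, giving active(m), small(m).
Round 3 fires rule 2, giving swims(m).

active(m), bird(fido), closed(fido), flagged(fido), green(fido), has_feathers(m), large(m), open(fido), small(m), swims(m), valid(fido), visible(fido)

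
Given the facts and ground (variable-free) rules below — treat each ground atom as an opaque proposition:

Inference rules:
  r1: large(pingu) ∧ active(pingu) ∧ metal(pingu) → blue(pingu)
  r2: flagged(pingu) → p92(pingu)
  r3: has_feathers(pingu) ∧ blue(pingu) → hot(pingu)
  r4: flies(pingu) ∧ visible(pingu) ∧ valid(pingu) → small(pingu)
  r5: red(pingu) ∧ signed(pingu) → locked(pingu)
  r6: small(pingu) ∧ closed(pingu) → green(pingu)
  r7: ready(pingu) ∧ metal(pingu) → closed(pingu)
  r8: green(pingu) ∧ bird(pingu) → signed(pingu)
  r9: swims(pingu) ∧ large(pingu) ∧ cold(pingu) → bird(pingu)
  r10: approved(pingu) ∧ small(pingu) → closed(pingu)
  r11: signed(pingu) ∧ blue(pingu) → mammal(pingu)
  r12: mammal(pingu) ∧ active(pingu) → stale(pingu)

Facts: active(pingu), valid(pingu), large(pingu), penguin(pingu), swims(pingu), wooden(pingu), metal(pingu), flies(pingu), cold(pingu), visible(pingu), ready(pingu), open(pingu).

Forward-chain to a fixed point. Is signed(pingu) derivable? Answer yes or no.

[1] r1 [large(pingu) ∧ active(pingu) ∧ metal(pingu) → blue(pingu)]; r4 [flies(pingu) ∧ visible(pingu) ∧ valid(pingu) → small(pingu)]; r7 [ready(pingu) ∧ metal(pingu) → closed(pingu)]; r9 [swims(pingu) ∧ large(pingu) ∧ cold(pingu) → bird(pingu)]. ⇒ new: blue(pingu), small(pingu), closed(pingu), bird(pingu).
[2] r6 [small(pingu) ∧ closed(pingu) → green(pingu)]. ⇒ new: green(pingu).
[3] r8 [green(pingu) ∧ bird(pingu) → signed(pingu)]. ⇒ new: signed(pingu).
[4] r11 [signed(pingu) ∧ blue(pingu) → mammal(pingu)]. ⇒ new: mammal(pingu).
[5] r12 [mammal(pingu) ∧ active(pingu) → stale(pingu)]. ⇒ new: stale(pingu).
signed(pingu) appears in round 3, so it is derivable.

yes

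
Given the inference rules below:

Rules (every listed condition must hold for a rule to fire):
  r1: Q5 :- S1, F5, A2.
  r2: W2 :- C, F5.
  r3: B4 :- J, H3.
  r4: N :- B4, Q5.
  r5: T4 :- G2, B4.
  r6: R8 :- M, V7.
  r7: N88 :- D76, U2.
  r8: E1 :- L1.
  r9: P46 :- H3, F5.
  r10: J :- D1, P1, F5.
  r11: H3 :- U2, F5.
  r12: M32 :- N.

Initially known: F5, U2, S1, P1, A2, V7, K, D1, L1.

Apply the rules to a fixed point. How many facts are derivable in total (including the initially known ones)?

17

Round 1 — r1, r8, r10, r11, derive Q5, E1, J, H3.
Round 2 — r3, r9, derive B4, P46.
Round 3 — r4, derive N.
Round 4 — r12, derive M32.
Closure: {A2, B4, D1, E1, F5, H3, J, K, L1, M32, N, P1, P46, Q5, S1, U2, V7} — 17 facts.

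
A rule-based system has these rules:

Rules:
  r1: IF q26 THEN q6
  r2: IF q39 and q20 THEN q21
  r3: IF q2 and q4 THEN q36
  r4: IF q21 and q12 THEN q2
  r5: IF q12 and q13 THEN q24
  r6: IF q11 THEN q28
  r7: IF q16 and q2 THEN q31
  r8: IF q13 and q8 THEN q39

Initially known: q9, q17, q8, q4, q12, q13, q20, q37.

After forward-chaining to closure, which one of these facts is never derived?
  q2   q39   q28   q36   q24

q28

Round 1 — r5, r8, derive q24, q39.
Round 2 — r2, derive q21.
Round 3 — r4, derive q2.
Round 4 — r3, derive q36.
Derived: q2 (round 3), q24 (round 1), q39 (round 1), q36 (round 4). q28 never appears in any round.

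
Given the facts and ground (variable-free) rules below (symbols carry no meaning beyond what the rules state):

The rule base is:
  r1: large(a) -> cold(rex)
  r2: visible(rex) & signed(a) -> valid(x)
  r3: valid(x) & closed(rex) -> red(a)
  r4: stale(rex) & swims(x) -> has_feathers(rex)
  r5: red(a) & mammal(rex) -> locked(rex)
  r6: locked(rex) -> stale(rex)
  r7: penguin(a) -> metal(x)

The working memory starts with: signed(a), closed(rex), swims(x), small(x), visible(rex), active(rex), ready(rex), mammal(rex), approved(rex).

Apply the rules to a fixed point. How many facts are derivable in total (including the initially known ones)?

Round 1 fires r2, giving valid(x).
Round 2 fires r3, giving red(a).
Round 3 fires r5, giving locked(rex).
Round 4 fires r6, giving stale(rex).
Round 5 fires r4, giving has_feathers(rex).
Closure: {active(rex), approved(rex), closed(rex), has_feathers(rex), locked(rex), mammal(rex), ready(rex), red(a), signed(a), small(x), stale(rex), swims(x), valid(x), visible(rex)} — 14 facts.

14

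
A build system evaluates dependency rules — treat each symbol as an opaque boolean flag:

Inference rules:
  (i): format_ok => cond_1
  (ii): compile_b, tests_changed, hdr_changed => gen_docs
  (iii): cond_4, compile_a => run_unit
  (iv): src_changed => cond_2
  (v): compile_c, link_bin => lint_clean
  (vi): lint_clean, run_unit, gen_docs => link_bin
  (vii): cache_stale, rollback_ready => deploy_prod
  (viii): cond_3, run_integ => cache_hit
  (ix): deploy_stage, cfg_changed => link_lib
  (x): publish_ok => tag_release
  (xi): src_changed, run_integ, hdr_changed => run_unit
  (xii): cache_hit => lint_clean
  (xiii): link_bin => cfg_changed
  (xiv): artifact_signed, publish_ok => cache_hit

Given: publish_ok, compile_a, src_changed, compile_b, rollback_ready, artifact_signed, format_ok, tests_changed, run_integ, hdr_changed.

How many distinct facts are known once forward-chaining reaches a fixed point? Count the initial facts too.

19

Round 1: (i) [format_ok => cond_1]; (ii) [compile_b, tests_changed, hdr_changed => gen_docs]; (iv) [src_changed => cond_2]; (x) [publish_ok => tag_release]; (xi) [src_changed, run_integ, hdr_changed => run_unit]; (xiv) [artifact_signed, publish_ok => cache_hit]. New: cond_1, gen_docs, cond_2, tag_release, run_unit, cache_hit.
Round 2: (xii) [cache_hit => lint_clean]. New: lint_clean.
Round 3: (vi) [lint_clean, run_unit, gen_docs => link_bin]. New: link_bin.
Round 4: (xiii) [link_bin => cfg_changed]. New: cfg_changed.
Closure: {artifact_signed, cache_hit, cfg_changed, compile_a, compile_b, cond_1, cond_2, format_ok, gen_docs, hdr_changed, link_bin, lint_clean, publish_ok, rollback_ready, run_integ, run_unit, src_changed, tag_release, tests_changed} — 19 facts.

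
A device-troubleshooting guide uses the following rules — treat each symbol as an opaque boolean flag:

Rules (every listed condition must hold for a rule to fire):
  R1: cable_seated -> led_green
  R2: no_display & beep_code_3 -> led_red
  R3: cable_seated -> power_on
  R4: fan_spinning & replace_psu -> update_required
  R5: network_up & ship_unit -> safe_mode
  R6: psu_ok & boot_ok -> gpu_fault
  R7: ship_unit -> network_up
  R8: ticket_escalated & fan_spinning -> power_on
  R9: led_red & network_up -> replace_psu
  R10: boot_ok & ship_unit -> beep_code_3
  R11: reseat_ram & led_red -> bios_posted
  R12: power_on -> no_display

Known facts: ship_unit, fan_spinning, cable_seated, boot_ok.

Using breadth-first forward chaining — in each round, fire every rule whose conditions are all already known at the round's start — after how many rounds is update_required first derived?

Round 1 — R1, R3, R7, R10, derive led_green, power_on, network_up, beep_code_3.
Round 2 — R5, R12, derive safe_mode, no_display.
Round 3 — R2, derive led_red.
Round 4 — R9, derive replace_psu.
Round 5 — R4, derive update_required.
update_required first appears in round 5.

5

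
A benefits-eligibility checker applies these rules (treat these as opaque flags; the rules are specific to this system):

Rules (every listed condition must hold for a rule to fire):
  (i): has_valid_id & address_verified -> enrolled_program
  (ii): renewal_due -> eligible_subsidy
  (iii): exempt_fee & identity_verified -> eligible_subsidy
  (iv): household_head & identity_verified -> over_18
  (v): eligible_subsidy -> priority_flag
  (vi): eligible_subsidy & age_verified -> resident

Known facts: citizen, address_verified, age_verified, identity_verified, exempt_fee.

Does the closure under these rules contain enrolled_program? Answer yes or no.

Round 1 — (iii), derive eligible_subsidy.
Round 2 — (v), (vi), derive priority_flag, resident.
Fixed point reached. enrolled_program is concluded only by (i); (i) needs has_valid_id (never derived).

no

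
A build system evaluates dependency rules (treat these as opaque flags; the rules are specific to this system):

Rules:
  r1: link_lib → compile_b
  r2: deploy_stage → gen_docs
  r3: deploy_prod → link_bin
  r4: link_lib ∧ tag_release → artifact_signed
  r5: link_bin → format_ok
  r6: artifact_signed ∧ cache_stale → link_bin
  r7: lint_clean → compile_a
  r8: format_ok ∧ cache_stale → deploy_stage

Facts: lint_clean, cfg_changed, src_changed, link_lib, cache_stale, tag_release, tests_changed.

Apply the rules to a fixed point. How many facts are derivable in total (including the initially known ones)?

14

Round 1 fires r1, r4, r7, giving compile_b, artifact_signed, compile_a.
Round 2 fires r6, giving link_bin.
Round 3 fires r5, giving format_ok.
Round 4 fires r8, giving deploy_stage.
Round 5 fires r2, giving gen_docs.
Closure: {artifact_signed, cache_stale, cfg_changed, compile_a, compile_b, deploy_stage, format_ok, gen_docs, link_bin, link_lib, lint_clean, src_changed, tag_release, tests_changed} — 14 facts.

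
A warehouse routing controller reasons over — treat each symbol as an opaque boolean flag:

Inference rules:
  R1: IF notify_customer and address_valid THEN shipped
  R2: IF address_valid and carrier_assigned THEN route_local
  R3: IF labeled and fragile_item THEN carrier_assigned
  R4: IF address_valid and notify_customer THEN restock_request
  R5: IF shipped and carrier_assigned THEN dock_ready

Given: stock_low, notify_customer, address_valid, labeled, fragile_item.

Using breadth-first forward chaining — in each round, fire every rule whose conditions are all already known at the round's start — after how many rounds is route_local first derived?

Round 1 — R1, R3, R4, derive shipped, carrier_assigned, restock_request.
Round 2 — R2, R5, derive route_local, dock_ready.
route_local first appears in round 2.

2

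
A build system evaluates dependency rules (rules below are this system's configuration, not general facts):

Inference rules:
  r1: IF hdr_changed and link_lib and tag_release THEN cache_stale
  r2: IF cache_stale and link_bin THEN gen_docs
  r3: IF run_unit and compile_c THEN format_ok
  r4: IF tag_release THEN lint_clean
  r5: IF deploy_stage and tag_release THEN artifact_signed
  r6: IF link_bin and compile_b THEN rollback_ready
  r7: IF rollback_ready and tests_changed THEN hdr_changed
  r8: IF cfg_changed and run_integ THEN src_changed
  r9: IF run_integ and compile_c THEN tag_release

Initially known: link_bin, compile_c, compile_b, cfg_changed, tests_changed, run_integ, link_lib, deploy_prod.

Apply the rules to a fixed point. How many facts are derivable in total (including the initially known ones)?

Round 1: r6 [IF link_bin and compile_b THEN rollback_ready]; r8 [IF cfg_changed and run_integ THEN src_changed]; r9 [IF run_integ and compile_c THEN tag_release]. New: rollback_ready, src_changed, tag_release.
Round 2: r4 [IF tag_release THEN lint_clean]; r7 [IF rollback_ready and tests_changed THEN hdr_changed]. New: lint_clean, hdr_changed.
Round 3: r1 [IF hdr_changed and link_lib and tag_release THEN cache_stale]. New: cache_stale.
Round 4: r2 [IF cache_stale and link_bin THEN gen_docs]. New: gen_docs.
Closure: {cache_stale, cfg_changed, compile_b, compile_c, deploy_prod, gen_docs, hdr_changed, link_bin, link_lib, lint_clean, rollback_ready, run_integ, src_changed, tag_release, tests_changed} — 15 facts.

15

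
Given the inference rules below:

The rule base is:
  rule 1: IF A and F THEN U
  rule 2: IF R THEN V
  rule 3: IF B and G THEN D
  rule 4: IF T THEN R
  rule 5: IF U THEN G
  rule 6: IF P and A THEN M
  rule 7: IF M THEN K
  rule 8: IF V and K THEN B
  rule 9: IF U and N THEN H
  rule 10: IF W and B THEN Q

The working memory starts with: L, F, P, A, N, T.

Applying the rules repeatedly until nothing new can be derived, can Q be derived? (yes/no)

no

Round 1: rule 1 [IF A and F THEN U]; rule 4 [IF T THEN R]; rule 6 [IF P and A THEN M]. New: U, R, M.
Round 2: rule 2 [IF R THEN V]; rule 5 [IF U THEN G]; rule 7 [IF M THEN K]; rule 9 [IF U and N THEN H]. New: V, G, K, H.
Round 3: rule 8 [IF V and K THEN B]. New: B.
Round 4: rule 3 [IF B and G THEN D]. New: D.
Fixed point reached. Q is concluded only by rule 10; rule 10 needs W (never derived).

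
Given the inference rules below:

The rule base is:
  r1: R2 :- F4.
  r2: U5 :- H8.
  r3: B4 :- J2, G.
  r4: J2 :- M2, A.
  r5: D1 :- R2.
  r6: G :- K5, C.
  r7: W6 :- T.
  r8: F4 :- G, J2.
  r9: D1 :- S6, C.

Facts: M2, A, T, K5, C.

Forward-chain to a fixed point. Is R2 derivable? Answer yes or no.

yes

Round 1: r4 [J2 :- M2, A.]; r6 [G :- K5, C.]; r7 [W6 :- T.]. Adds J2, G, W6.
Round 2: r3 [B4 :- J2, G.]; r8 [F4 :- G, J2.]. Adds B4, F4.
Round 3: r1 [R2 :- F4.]. Adds R2.
Round 4: r5 [D1 :- R2.]. Adds D1.
R2 appears in round 3, so it is derivable.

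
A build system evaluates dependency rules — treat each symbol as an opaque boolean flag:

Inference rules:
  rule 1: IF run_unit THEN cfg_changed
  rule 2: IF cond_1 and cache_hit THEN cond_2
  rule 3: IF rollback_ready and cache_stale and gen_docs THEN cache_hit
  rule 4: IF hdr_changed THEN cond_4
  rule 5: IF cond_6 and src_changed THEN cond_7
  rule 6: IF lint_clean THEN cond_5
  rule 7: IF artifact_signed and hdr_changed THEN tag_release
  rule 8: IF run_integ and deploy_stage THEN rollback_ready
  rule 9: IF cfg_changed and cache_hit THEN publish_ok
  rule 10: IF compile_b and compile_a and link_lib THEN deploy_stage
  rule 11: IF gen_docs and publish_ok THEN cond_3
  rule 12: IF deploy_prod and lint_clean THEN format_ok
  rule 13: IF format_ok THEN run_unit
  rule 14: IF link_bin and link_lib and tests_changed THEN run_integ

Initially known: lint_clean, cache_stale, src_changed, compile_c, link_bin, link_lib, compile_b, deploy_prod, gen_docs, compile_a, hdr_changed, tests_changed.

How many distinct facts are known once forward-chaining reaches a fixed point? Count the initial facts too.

[1] rule 4 [IF hdr_changed THEN cond_4]; rule 6 [IF lint_clean THEN cond_5]; rule 10 [IF compile_b and compile_a and link_lib THEN deploy_stage]; rule 12 [IF deploy_prod and lint_clean THEN format_ok]; rule 14 [IF link_bin and link_lib and tests_changed THEN run_integ]. ⇒ new: cond_4, cond_5, deploy_stage, format_ok, run_integ.
[2] rule 8 [IF run_integ and deploy_stage THEN rollback_ready]; rule 13 [IF format_ok THEN run_unit]. ⇒ new: rollback_ready, run_unit.
[3] rule 1 [IF run_unit THEN cfg_changed]; rule 3 [IF rollback_ready and cache_stale and gen_docs THEN cache_hit]. ⇒ new: cfg_changed, cache_hit.
[4] rule 9 [IF cfg_changed and cache_hit THEN publish_ok]. ⇒ new: publish_ok.
[5] rule 11 [IF gen_docs and publish_ok THEN cond_3]. ⇒ new: cond_3.
Closure: {cache_hit, cache_stale, cfg_changed, compile_a, compile_b, compile_c, cond_3, cond_4, cond_5, deploy_prod, deploy_stage, format_ok, gen_docs, hdr_changed, link_bin, link_lib, lint_clean, publish_ok, rollback_ready, run_integ, run_unit, src_changed, tests_changed} — 23 facts.

23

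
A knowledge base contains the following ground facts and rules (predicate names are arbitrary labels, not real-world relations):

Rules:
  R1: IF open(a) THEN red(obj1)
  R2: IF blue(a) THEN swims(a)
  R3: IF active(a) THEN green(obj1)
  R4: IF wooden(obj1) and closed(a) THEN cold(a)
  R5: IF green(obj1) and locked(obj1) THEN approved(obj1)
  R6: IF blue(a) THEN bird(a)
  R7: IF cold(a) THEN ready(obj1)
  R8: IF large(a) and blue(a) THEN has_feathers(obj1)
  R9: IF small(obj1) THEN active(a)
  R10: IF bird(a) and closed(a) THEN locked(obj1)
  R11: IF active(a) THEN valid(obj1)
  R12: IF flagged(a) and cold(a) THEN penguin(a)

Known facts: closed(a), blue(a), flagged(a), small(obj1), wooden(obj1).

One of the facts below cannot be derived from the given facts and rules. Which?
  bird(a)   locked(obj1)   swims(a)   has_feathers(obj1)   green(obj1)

has_feathers(obj1)

Round 1 — R2, R4, R6, R9, derive swims(a), cold(a), bird(a), active(a).
Round 2 — R3, R7, R10, R11, R12, derive green(obj1), ready(obj1), locked(obj1), valid(obj1), penguin(a).
Round 3 — R5, derive approved(obj1).
Derived: green(obj1) (round 2), bird(a) (round 1), locked(obj1) (round 2), swims(a) (round 1). has_feathers(obj1) never appears in any round.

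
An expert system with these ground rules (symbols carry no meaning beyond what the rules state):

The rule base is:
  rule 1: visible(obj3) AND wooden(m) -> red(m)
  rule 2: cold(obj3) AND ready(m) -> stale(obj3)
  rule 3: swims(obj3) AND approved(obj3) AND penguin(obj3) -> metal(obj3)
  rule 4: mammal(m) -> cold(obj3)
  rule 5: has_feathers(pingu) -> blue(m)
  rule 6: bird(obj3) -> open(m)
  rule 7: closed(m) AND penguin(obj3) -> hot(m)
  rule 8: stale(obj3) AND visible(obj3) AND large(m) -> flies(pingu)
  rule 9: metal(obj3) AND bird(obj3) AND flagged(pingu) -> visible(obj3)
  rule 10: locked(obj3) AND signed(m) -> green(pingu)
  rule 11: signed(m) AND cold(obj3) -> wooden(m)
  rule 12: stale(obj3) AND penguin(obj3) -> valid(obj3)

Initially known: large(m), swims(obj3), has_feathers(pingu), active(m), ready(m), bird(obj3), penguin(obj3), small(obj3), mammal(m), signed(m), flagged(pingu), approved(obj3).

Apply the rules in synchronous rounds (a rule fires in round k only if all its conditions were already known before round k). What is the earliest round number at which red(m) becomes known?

3

Round 1: rule 3 [swims(obj3) AND approved(obj3) AND penguin(obj3) -> metal(obj3)]; rule 4 [mammal(m) -> cold(obj3)]; rule 5 [has_feathers(pingu) -> blue(m)]; rule 6 [bird(obj3) -> open(m)]. Adds metal(obj3), cold(obj3), blue(m), open(m).
Round 2: rule 2 [cold(obj3) AND ready(m) -> stale(obj3)]; rule 9 [metal(obj3) AND bird(obj3) AND flagged(pingu) -> visible(obj3)]; rule 11 [signed(m) AND cold(obj3) -> wooden(m)]. Adds stale(obj3), visible(obj3), wooden(m).
Round 3: rule 1 [visible(obj3) AND wooden(m) -> red(m)]; rule 8 [stale(obj3) AND visible(obj3) AND large(m) -> flies(pingu)]; rule 12 [stale(obj3) AND penguin(obj3) -> valid(obj3)]. Adds red(m), flies(pingu), valid(obj3).
red(m) first appears in round 3.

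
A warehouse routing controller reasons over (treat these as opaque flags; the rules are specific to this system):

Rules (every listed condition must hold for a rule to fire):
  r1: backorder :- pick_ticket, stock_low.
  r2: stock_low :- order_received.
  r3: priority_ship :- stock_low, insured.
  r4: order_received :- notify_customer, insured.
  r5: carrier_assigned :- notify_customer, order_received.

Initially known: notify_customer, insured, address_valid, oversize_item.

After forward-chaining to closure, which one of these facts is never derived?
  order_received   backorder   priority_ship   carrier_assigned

backorder

Round 1: r4 [order_received :- notify_customer, insured.]. New: order_received.
Round 2: r2 [stock_low :- order_received.]; r5 [carrier_assigned :- notify_customer, order_received.]. New: stock_low, carrier_assigned.
Round 3: r3 [priority_ship :- stock_low, insured.]. New: priority_ship.
Derived: priority_ship (round 3), carrier_assigned (round 2), order_received (round 1). backorder never appears in any round.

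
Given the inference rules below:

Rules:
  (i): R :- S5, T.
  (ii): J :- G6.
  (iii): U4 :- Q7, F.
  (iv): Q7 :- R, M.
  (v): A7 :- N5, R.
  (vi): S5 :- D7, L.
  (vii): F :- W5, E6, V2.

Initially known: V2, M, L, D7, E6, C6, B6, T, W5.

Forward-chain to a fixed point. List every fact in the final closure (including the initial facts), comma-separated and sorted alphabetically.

Round 1 fires (vi), (vii), giving S5, F.
Round 2 fires (i), giving R.
Round 3 fires (iv), giving Q7.
Round 4 fires (iii), giving U4.

B6, C6, D7, E6, F, L, M, Q7, R, S5, T, U4, V2, W5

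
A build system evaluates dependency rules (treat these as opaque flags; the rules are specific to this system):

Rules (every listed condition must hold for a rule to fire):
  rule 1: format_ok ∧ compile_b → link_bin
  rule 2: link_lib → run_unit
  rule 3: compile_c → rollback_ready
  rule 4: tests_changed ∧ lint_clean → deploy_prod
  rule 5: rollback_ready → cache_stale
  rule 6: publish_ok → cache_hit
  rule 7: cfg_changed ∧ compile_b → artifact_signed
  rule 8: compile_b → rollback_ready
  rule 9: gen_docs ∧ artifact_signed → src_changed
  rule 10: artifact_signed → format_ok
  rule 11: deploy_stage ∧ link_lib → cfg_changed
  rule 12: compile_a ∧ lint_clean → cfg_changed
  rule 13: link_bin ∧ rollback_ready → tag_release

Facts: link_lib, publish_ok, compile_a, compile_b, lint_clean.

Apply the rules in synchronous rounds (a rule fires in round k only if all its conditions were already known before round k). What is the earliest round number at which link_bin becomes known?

Round 1: rule 2 [link_lib → run_unit]; rule 6 [publish_ok → cache_hit]; rule 8 [compile_b → rollback_ready]; rule 12 [compile_a ∧ lint_clean → cfg_changed]. New: run_unit, cache_hit, rollback_ready, cfg_changed.
Round 2: rule 5 [rollback_ready → cache_stale]; rule 7 [cfg_changed ∧ compile_b → artifact_signed]. New: cache_stale, artifact_signed.
Round 3: rule 10 [artifact_signed → format_ok]. New: format_ok.
Round 4: rule 1 [format_ok ∧ compile_b → link_bin]. New: link_bin.
link_bin first appears in round 4.

4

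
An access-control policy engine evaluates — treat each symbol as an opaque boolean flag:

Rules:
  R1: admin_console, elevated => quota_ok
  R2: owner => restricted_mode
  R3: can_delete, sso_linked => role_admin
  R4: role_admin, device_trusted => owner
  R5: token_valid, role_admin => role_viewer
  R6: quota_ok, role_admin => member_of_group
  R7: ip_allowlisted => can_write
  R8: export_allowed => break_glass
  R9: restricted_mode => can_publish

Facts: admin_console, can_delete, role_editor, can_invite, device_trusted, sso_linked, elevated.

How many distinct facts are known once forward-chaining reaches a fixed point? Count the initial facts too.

Round 1 — R1, R3, derive quota_ok, role_admin.
Round 2 — R4, R6, derive owner, member_of_group.
Round 3 — R2, derive restricted_mode.
Round 4 — R9, derive can_publish.
Closure: {admin_console, can_delete, can_invite, can_publish, device_trusted, elevated, member_of_group, owner, quota_ok, restricted_mode, role_admin, role_editor, sso_linked} — 13 facts.

13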